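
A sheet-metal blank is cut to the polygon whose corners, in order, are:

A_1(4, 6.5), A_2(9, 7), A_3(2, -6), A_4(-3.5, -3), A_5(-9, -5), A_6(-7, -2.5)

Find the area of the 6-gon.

A_1→A_2: (4)(7) − (9)(6.5) = -30.5
A_2→A_3: (9)(-6) − (2)(7) = -68
A_3→A_4: (2)(-3) − (-3.5)(-6) = -27
A_4→A_5: (-3.5)(-5) − (-9)(-3) = -9.5
A_5→A_6: (-9)(-2.5) − (-7)(-5) = -12.5
A_6→A_1: (-7)(6.5) − (4)(-2.5) = -35.5
Σ = -183
Area = |Σ|/2 = 91.5.

91.5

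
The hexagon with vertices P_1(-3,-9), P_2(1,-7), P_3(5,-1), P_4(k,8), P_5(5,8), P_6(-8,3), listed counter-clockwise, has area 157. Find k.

The doubled signed area Σ (x_i y_{i+1} − x_{i+1} y_i) is linear in k.
With k=0 it equals 224; the coefficient of k is 9 (from the two edges through P_4).
So 9·k + 224 = 2·157 = 314 ⇒ k = 10.

10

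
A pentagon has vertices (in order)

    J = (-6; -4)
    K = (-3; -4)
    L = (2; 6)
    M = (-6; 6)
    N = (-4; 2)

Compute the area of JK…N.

Σ = (12) + (-10) + (48) + (12) + (28) = 90
Area = |Σ|/2 = 45.

45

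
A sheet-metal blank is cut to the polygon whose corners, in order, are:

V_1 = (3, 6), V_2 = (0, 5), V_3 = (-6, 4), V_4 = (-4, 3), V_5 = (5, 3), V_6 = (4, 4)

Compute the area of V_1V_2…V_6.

18

Σ = (15) + (30) + (-2) + (-27) + (8) + (12) = 36
Area = |Σ|/2 = 18.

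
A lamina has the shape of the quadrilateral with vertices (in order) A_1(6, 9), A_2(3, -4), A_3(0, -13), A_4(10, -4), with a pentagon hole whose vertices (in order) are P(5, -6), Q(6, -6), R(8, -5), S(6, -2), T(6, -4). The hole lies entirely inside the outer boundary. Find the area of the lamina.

72

Outer boundary:
Apply Gauss's area formula: 2A = Σ (x_i·y_{i+1} − x_{i+1}·y_i), indices taken mod 4.
Σ = (-51) + (-39) + (130) + (114) = 154
Area = |Σ|/2 = 77.
Hole:
Apply the shoelace formula: 2A = Σ (x_i·y_{i+1} − x_{i+1}·y_i), indices taken mod 5.
Σ = (6) + (18) + (14) + (-12) + (-16) = 10
Area = |Σ|/2 = 5.
Net area = 77 − 5 = 72.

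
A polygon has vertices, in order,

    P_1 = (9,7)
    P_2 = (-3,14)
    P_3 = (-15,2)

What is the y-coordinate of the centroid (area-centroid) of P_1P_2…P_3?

23/3

Apply the surveyor's formula. First the cross-terms c_i = x_i·y_{i+1} − x_{i+1}·y_i:
  147, 204, -123  ⇒  2A = 228, A = 114.
Then Σ (y_i + y_{i+1})·c_i = 5244, so ȳ = 5244 / (6·114) = 23/3.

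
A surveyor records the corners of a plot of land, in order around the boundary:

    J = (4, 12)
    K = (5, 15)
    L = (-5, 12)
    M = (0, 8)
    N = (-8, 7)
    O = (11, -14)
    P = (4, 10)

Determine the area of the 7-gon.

Apply the shoelace (surveyor's) formula: 2A = Σ (x_i·y_{i+1} − x_{i+1}·y_i), indices taken mod 7.
Σ = (0) + (135) + (-40) + (64) + (35) + (166) + (8) = 368
Area = |Σ|/2 = 184.

184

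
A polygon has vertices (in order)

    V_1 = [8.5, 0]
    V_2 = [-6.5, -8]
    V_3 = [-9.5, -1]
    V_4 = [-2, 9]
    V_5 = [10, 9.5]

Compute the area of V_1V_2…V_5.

207.375

Apply the shoelace (surveyor's) formula: 2A = Σ (x_i·y_{i+1} − x_{i+1}·y_i), indices taken mod 5.
V_1→V_2: (8.5)(-8) − (-6.5)(0) = -68
V_2→V_3: (-6.5)(-1) − (-9.5)(-8) = -69.5
V_3→V_4: (-9.5)(9) − (-2)(-1) = -87.5
V_4→V_5: (-2)(9.5) − (10)(9) = -109
V_5→V_1: (10)(0) − (8.5)(9.5) = -80.75
Σ = -414.75
Area = |Σ|/2 = 207.375.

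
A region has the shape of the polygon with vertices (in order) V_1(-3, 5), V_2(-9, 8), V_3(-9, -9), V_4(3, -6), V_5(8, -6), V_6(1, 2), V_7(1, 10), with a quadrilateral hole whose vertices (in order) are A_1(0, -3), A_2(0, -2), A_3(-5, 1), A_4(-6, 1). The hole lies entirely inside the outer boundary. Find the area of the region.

170.5

Outer boundary:
V_1→V_2: (-3)(8) − (-9)(5) = 21
V_2→V_3: (-9)(-9) − (-9)(8) = 153
V_3→V_4: (-9)(-6) − (3)(-9) = 81
V_4→V_5: (3)(-6) − (8)(-6) = 30
V_5→V_6: (8)(2) − (1)(-6) = 22
V_6→V_7: (1)(10) − (1)(2) = 8
V_7→V_1: (1)(5) − (-3)(10) = 35
Σ = 350
Area = |Σ|/2 = 175.
Hole:
Apply Gauss's area formula: 2A = Σ (x_i·y_{i+1} − x_{i+1}·y_i), indices taken mod 4.
Σ = (0) + (-10) + (1) + (18) = 9
Area = |Σ|/2 = 4.5.
Net area = 175 − 4.5 = 170.5.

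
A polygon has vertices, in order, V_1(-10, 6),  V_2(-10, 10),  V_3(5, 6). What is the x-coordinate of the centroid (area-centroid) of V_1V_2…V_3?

-5

Apply the shoelace formula. First the cross-terms c_i = x_i·y_{i+1} − x_{i+1}·y_i:
  -40, -110, 90  ⇒  2A = -60, A = -30.
Then Σ (x_i + x_{i+1})·c_i = 900, so x̄ = 900 / (6·(-30)) = -5.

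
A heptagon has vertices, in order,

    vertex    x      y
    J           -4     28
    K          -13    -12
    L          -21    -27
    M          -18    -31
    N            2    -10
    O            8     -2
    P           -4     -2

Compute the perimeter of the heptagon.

|JK| = √((-9)² + (-40)²) = √1681 = 41
|KL| = √((-8)² + (-15)²) = √289 = 17
|LM| = √((3)² + (-4)²) = √25 = 5
|MN| = √((20)² + (21)²) = √841 = 29
|NO| = √((6)² + (8)²) = √100 = 10
|OP| = √((-12)² + (0)²) = √144 = 12
|PJ| = √((0)² + (30)²) = √900 = 30
Perimeter = 41 + 17 + 5 + 29 + 10 + 12 + 30 = 144.

144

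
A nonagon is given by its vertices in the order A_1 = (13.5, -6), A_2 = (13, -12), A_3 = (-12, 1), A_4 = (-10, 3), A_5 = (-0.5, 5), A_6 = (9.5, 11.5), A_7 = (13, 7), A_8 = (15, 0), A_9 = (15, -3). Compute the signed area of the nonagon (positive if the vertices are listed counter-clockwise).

Σ = (-84) + (-131) + (-26) + (-48.5) + (-53.25) + (-83) + (-105) + (-45) + (-49.5) = -625.25
Signed area = Σ/2 = -312.625 (negative ⇒ clockwise traversal).

-312.625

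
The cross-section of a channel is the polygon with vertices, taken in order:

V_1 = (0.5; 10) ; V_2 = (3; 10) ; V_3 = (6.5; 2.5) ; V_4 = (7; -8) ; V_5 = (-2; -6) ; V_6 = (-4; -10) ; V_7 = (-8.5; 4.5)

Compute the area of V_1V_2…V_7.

Apply the surveyor's formula: 2A = Σ (x_i·y_{i+1} − x_{i+1}·y_i), indices taken mod 7.
V_1→V_2: (0.5)(10) − (3)(10) = -25
V_2→V_3: (3)(2.5) − (6.5)(10) = -57.5
V_3→V_4: (6.5)(-8) − (7)(2.5) = -69.5
V_4→V_5: (7)(-6) − (-2)(-8) = -58
V_5→V_6: (-2)(-10) − (-4)(-6) = -4
V_6→V_7: (-4)(4.5) − (-8.5)(-10) = -103
V_7→V_1: (-8.5)(10) − (0.5)(4.5) = -87.25
Σ = -404.25
Area = |Σ|/2 = 202.125.

202.125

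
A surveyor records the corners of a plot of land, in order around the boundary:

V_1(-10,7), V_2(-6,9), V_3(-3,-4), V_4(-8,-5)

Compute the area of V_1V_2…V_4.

Apply the surveyor's formula: 2A = Σ (x_i·y_{i+1} − x_{i+1}·y_i), indices taken mod 4.
Σ = (-48) + (51) + (-17) + (-106) = -120
Area = |Σ|/2 = 60.

60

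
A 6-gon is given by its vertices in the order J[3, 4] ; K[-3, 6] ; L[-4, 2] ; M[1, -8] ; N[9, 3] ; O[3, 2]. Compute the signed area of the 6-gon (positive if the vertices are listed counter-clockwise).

84

J→K: (3)(6) − (-3)(4) = 30
K→L: (-3)(2) − (-4)(6) = 18
L→M: (-4)(-8) − (1)(2) = 30
M→N: (1)(3) − (9)(-8) = 75
N→O: (9)(2) − (3)(3) = 9
O→J: (3)(4) − (3)(2) = 6
Σ = 168
Signed area = Σ/2 = 84 (positive ⇒ counter-clockwise traversal).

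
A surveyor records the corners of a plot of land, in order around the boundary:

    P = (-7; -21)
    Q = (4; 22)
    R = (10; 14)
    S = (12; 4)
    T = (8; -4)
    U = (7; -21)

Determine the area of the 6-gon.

Apply Gauss's area formula: 2A = Σ (x_i·y_{i+1} − x_{i+1}·y_i), indices taken mod 6.
Σ = (-70) + (-164) + (-128) + (-80) + (-140) + (-294) = -876
Area = |Σ|/2 = 438.

438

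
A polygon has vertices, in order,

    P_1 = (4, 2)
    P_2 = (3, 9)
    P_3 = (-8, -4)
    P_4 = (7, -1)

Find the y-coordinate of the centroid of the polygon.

Apply the surveyor's formula. First the cross-terms c_i = x_i·y_{i+1} − x_{i+1}·y_i:
  30, 60, 36, 18  ⇒  2A = 144, A = 72.
Then Σ (y_i + y_{i+1})·c_i = 468, so ȳ = 468 / (6·72) = 13/12.

13/12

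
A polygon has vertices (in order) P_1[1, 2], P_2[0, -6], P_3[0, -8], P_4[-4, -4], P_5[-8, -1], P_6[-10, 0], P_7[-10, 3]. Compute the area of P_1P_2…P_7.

Apply the shoelace (surveyor's) formula: 2A = Σ (x_i·y_{i+1} − x_{i+1}·y_i), indices taken mod 7.
P_1→P_2: (1)(-6) − (0)(2) = -6
P_2→P_3: (0)(-8) − (0)(-6) = 0
P_3→P_4: (0)(-4) − (-4)(-8) = -32
P_4→P_5: (-4)(-1) − (-8)(-4) = -28
P_5→P_6: (-8)(0) − (-10)(-1) = -10
P_6→P_7: (-10)(3) − (-10)(0) = -30
P_7→P_1: (-10)(2) − (1)(3) = -23
Σ = -129
Area = |Σ|/2 = 64.5.

64.5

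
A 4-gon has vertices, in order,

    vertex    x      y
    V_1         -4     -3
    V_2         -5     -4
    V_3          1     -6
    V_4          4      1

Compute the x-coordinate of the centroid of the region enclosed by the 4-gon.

-5/39

Apply Gauss's area formula. First the cross-terms c_i = x_i·y_{i+1} − x_{i+1}·y_i:
  1, 34, 25, -8  ⇒  2A = 52, A = 26.
Then Σ (x_i + x_{i+1})·c_i = -20, so x̄ = -20 / (6·26) = -5/39.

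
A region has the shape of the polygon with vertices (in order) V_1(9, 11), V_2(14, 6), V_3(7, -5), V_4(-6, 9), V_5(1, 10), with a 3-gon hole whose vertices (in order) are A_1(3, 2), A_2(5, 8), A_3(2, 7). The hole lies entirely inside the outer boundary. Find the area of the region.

Outer boundary:
Σ = (-100) + (-112) + (33) + (-69) + (-79) = -327
Area = |Σ|/2 = 163.5.
Hole:
Σ = (14) + (19) + (-17) = 16
Area = |Σ|/2 = 8.
Net area = 163.5 − 8 = 155.5.

155.5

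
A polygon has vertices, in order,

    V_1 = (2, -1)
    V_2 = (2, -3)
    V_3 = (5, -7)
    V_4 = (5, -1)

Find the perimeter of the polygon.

|V_1V_2| = √((0)² + (-2)²) = √4 = 2
|V_2V_3| = √((3)² + (-4)²) = √25 = 5
|V_3V_4| = √((0)² + (6)²) = √36 = 6
|V_4V_1| = √((-3)² + (0)²) = √9 = 3
Perimeter = 2 + 5 + 6 + 3 = 16.

16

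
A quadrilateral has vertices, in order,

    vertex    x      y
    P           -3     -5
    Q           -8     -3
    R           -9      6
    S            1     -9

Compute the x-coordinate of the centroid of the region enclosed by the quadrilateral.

Apply the shoelace formula. First the cross-terms c_i = x_i·y_{i+1} − x_{i+1}·y_i:
  -31, -75, 75, -32  ⇒  2A = -63, A = -31.5.
Then Σ (x_i + x_{i+1})·c_i = 1080, so x̄ = 1080 / (6·(-31.5)) = -40/7.

-40/7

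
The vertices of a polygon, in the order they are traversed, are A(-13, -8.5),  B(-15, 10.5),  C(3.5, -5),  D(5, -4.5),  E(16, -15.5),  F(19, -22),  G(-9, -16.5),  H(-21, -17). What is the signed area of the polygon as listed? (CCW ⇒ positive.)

-513.5

Apply the shoelace (surveyor's) formula: 2A = Σ (x_i·y_{i+1} − x_{i+1}·y_i), indices taken mod 8.
Σ = (-264) + (38.25) + (9.25) + (-5.5) + (-57.5) + (-511.5) + (-193.5) + (-42.5) = -1027
Signed area = Σ/2 = -513.5 (negative ⇒ clockwise traversal).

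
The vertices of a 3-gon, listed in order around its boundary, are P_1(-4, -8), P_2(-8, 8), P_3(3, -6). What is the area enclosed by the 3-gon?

60

Σ = (-96) + (24) + (-48) = -120
Area = |Σ|/2 = 60.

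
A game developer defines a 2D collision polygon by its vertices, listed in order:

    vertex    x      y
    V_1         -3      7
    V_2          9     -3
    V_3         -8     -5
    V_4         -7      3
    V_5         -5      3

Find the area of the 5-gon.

Apply the shoelace (surveyor's) formula: 2A = Σ (x_i·y_{i+1} − x_{i+1}·y_i), indices taken mod 5.
Cross-terms: -54, -69, -59, -6, -26  ⇒  Σ = -214
Area = |Σ|/2 = 107.

107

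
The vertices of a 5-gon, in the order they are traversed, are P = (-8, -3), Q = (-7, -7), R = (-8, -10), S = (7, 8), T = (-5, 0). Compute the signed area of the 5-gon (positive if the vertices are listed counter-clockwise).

55

Σ = (35) + (14) + (6) + (40) + (15) = 110
Signed area = Σ/2 = 55 (positive ⇒ counter-clockwise traversal).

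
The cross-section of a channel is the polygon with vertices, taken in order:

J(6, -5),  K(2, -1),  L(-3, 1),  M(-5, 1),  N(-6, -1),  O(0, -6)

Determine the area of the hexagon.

Apply the surveyor's formula: 2A = Σ (x_i·y_{i+1} − x_{i+1}·y_i), indices taken mod 6.
Cross-terms: 4, -1, 2, 11, 36, 36  ⇒  Σ = 88
Area = |Σ|/2 = 44.

44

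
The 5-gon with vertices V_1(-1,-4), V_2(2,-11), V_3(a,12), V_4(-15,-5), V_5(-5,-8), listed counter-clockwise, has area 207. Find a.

14

Write out the shoelace sum; only the two edges meeting at V_3 involve a:
2·Area = [(2·12 − a·(-11)) + (a·(-5) − (-15)·12)] + 126
       = 6·a + 330 = 414
⇒ a = 14.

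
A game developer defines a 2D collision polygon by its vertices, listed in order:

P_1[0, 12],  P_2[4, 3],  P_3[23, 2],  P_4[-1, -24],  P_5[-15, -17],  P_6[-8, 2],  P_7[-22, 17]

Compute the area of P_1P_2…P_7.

P_1→P_2: (0)(3) − (4)(12) = -48
P_2→P_3: (4)(2) − (23)(3) = -61
P_3→P_4: (23)(-24) − (-1)(2) = -550
P_4→P_5: (-1)(-17) − (-15)(-24) = -343
P_5→P_6: (-15)(2) − (-8)(-17) = -166
P_6→P_7: (-8)(17) − (-22)(2) = -92
P_7→P_1: (-22)(12) − (0)(17) = -264
Σ = -1524
Area = |Σ|/2 = 762.

762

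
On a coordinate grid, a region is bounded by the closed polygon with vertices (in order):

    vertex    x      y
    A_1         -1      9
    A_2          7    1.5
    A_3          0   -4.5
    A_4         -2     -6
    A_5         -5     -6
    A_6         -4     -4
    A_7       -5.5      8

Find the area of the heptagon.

Apply the shoelace formula: 2A = Σ (x_i·y_{i+1} − x_{i+1}·y_i), indices taken mod 7.
Σ = (-64.5) + (-31.5) + (-9) + (-18) + (-4) + (-54) + (-41.5) = -222.5
Area = |Σ|/2 = 111.25.

111.25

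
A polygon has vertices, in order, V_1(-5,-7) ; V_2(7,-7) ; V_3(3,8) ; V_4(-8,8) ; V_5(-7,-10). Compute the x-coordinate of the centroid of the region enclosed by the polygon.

-1.328125

Apply Gauss's area formula. First the cross-terms c_i = x_i·y_{i+1} − x_{i+1}·y_i:
  84, 77, 88, 136, -1  ⇒  2A = 384, A = 192.
Then Σ (x_i + x_{i+1})·c_i = -1530, so x̄ = -1530 / (6·192) = -1.328125.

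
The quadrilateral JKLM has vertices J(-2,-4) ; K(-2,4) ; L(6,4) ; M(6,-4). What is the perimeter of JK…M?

|JK| = √((0)² + (8)²) = √64 = 8
|KL| = √((8)² + (0)²) = √64 = 8
|LM| = √((0)² + (-8)²) = √64 = 8
|MJ| = √((-8)² + (0)²) = √64 = 8
Perimeter = 8 + 8 + 8 + 8 = 32.

32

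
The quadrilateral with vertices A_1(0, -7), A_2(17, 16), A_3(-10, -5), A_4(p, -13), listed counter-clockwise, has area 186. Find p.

The doubled signed area Σ (x_i y_{i+1} − x_{i+1} y_i) is linear in p.
With p=0 it equals 324; the coefficient of p is -2 (from the two edges through A_4).
So -2·p + 324 = 2·186 = 372 ⇒ p = -24.

-24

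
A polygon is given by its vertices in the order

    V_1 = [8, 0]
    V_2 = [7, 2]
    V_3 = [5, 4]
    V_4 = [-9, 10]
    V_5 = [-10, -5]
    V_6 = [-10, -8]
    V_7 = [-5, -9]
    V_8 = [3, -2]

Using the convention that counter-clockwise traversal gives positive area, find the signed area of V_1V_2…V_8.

Cross-terms: 16, 18, 86, 145, 30, 50, 37, 16  ⇒  Σ = 398
Signed area = Σ/2 = 199 (positive ⇒ counter-clockwise traversal).

199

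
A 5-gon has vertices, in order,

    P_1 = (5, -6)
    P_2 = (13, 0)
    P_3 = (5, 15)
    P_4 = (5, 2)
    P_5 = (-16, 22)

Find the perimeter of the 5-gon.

|P_1P_2| = √((8)² + (6)²) = √100 = 10
|P_2P_3| = √((-8)² + (15)²) = √289 = 17
|P_3P_4| = √((0)² + (-13)²) = √169 = 13
|P_4P_5| = √((-21)² + (20)²) = √841 = 29
|P_5P_1| = √((21)² + (-28)²) = √1225 = 35
Perimeter = 10 + 17 + 13 + 29 + 35 = 104.

104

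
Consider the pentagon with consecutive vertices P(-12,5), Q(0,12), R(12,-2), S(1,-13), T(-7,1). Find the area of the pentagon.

277.5

P→Q: (-12)(12) − (0)(5) = -144
Q→R: (0)(-2) − (12)(12) = -144
R→S: (12)(-13) − (1)(-2) = -154
S→T: (1)(1) − (-7)(-13) = -90
T→P: (-7)(5) − (-12)(1) = -23
Σ = -555
Area = |Σ|/2 = 277.5.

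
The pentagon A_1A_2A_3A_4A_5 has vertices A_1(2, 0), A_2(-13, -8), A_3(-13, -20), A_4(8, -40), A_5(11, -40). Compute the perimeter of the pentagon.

|A_1A_2| = √((-15)² + (-8)²) = √289 = 17
|A_2A_3| = √((0)² + (-12)²) = √144 = 12
|A_3A_4| = √((21)² + (-20)²) = √841 = 29
|A_4A_5| = √((3)² + (0)²) = √9 = 3
|A_5A_1| = √((-9)² + (40)²) = √1681 = 41
Perimeter = 17 + 12 + 29 + 3 + 41 = 102.

102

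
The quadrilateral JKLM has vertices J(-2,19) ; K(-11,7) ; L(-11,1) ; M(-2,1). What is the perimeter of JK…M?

|JK| = √((-9)² + (-12)²) = √225 = 15
|KL| = √((0)² + (-6)²) = √36 = 6
|LM| = √((9)² + (0)²) = √81 = 9
|MJ| = √((0)² + (18)²) = √324 = 18
Perimeter = 15 + 6 + 9 + 18 = 48.

48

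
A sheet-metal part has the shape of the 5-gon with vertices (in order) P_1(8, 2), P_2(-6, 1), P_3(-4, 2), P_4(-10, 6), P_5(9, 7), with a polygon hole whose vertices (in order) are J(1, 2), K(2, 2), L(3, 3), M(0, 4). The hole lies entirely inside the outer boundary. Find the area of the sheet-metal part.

Outer boundary:
Apply the shoelace (surveyor's) formula: 2A = Σ (x_i·y_{i+1} − x_{i+1}·y_i), indices taken mod 5.
P_1→P_2: (8)(1) − (-6)(2) = 20
P_2→P_3: (-6)(2) − (-4)(1) = -8
P_3→P_4: (-4)(6) − (-10)(2) = -4
P_4→P_5: (-10)(7) − (9)(6) = -124
P_5→P_1: (9)(2) − (8)(7) = -38
Σ = -154
Area = |Σ|/2 = 77.
Hole:
Σ = (-2) + (0) + (12) + (-4) = 6
Area = |Σ|/2 = 3.
Net area = 77 − 3 = 74.

74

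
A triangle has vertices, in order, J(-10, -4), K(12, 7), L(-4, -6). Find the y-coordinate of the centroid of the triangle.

Apply Gauss's area formula. First the cross-terms c_i = x_i·y_{i+1} − x_{i+1}·y_i:
  -22, -44, -44  ⇒  2A = -110, A = -55.
Then Σ (y_i + y_{i+1})·c_i = 330, so ȳ = 330 / (6·(-55)) = -1.

-1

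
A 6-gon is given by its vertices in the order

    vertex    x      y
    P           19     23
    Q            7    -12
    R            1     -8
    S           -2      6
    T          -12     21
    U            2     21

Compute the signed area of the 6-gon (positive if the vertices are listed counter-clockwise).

-530

Apply Gauss's area formula: 2A = Σ (x_i·y_{i+1} − x_{i+1}·y_i), indices taken mod 6.
Cross-terms: -389, -44, -10, 30, -294, -353  ⇒  Σ = -1060
Signed area = Σ/2 = -530 (negative ⇒ clockwise traversal).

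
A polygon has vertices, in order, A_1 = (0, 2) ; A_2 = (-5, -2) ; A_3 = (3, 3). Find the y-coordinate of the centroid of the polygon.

Apply Gauss's area formula. First the cross-terms c_i = x_i·y_{i+1} − x_{i+1}·y_i:
  10, -9, 6  ⇒  2A = 7, A = 3.5.
Then Σ (y_i + y_{i+1})·c_i = 21, so ȳ = 21 / (6·3.5) = 1.

1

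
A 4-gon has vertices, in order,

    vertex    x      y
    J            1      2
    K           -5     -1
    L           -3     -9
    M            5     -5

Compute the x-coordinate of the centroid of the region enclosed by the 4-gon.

-3/7

Apply the shoelace (surveyor's) formula. First the cross-terms c_i = x_i·y_{i+1} − x_{i+1}·y_i:
  9, 42, 60, 15  ⇒  2A = 126, A = 63.
Then Σ (x_i + x_{i+1})·c_i = -162, so x̄ = -162 / (6·63) = -3/7.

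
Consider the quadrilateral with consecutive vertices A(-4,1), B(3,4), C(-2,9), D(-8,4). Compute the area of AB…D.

44

Apply the shoelace (surveyor's) formula: 2A = Σ (x_i·y_{i+1} − x_{i+1}·y_i), indices taken mod 4.
Σ = (-19) + (35) + (64) + (8) = 88
Area = |Σ|/2 = 44.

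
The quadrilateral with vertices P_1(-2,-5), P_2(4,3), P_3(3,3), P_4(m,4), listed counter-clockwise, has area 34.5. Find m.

Write out the shoelace sum; only the two edges meeting at P_4 involve m:
2·Area = [(3·4 − m·3) + (m·(-5) − (-2)·4)] + 17
       = -8·m + 37 = 69
⇒ m = -4.

-4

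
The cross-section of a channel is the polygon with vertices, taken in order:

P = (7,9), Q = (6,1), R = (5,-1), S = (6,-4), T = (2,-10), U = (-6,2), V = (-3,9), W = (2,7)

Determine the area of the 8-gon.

Σ = (-47) + (-11) + (-14) + (-52) + (-56) + (-48) + (-39) + (-31) = -298
Area = |Σ|/2 = 149.

149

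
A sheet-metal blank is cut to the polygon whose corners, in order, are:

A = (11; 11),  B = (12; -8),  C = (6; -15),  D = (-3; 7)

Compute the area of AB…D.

Apply the surveyor's formula: 2A = Σ (x_i·y_{i+1} − x_{i+1}·y_i), indices taken mod 4.
A→B: (11)(-8) − (12)(11) = -220
B→C: (12)(-15) − (6)(-8) = -132
C→D: (6)(7) − (-3)(-15) = -3
D→A: (-3)(11) − (11)(7) = -110
Σ = -465
Area = |Σ|/2 = 232.5.

232.5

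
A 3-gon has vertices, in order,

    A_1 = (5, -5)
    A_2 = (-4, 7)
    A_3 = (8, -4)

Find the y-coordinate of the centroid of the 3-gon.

Apply Gauss's area formula. First the cross-terms c_i = x_i·y_{i+1} − x_{i+1}·y_i:
  15, -40, -20  ⇒  2A = -45, A = -22.5.
Then Σ (y_i + y_{i+1})·c_i = 90, so ȳ = 90 / (6·(-22.5)) = -2/3.

-2/3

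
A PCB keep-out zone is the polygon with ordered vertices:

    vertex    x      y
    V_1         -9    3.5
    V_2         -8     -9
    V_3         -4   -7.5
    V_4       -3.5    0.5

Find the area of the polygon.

Cross-terms: 109, 24, -28.25, -7.75  ⇒  Σ = 97
Area = |Σ|/2 = 48.5.

48.5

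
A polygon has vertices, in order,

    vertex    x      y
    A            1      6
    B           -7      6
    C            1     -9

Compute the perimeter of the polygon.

|AB| = √((-8)² + (0)²) = √64 = 8
|BC| = √((8)² + (-15)²) = √289 = 17
|CA| = √((0)² + (15)²) = √225 = 15
Perimeter = 8 + 17 + 15 = 40.

40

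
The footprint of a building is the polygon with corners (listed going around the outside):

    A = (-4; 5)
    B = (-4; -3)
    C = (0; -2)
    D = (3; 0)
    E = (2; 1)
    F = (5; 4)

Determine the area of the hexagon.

Apply the surveyor's formula: 2A = Σ (x_i·y_{i+1} − x_{i+1}·y_i), indices taken mod 6.
Cross-terms: 32, 8, 6, 3, 3, 41  ⇒  Σ = 93
Area = |Σ|/2 = 46.5.

46.5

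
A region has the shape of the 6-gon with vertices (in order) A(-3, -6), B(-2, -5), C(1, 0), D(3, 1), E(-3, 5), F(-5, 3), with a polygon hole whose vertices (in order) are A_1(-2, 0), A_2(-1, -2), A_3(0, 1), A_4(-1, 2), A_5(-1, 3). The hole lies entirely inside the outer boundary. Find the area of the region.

Outer boundary:
Apply the shoelace formula: 2A = Σ (x_i·y_{i+1} − x_{i+1}·y_i), indices taken mod 6.
A→B: (-3)(-5) − (-2)(-6) = 3
B→C: (-2)(0) − (1)(-5) = 5
C→D: (1)(1) − (3)(0) = 1
D→E: (3)(5) − (-3)(1) = 18
E→F: (-3)(3) − (-5)(5) = 16
F→A: (-5)(-6) − (-3)(3) = 39
Σ = 82
Area = |Σ|/2 = 41.
Hole:
Apply the surveyor's formula: 2A = Σ (x_i·y_{i+1} − x_{i+1}·y_i), indices taken mod 5.
Σ = (4) + (-1) + (1) + (-1) + (6) = 9
Area = |Σ|/2 = 4.5.
Net area = 41 − 4.5 = 36.5.

36.5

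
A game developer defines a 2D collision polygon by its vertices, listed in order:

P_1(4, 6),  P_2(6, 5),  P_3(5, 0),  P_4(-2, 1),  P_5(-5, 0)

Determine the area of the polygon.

Apply the shoelace formula: 2A = Σ (x_i·y_{i+1} − x_{i+1}·y_i), indices taken mod 5.
Σ = (-16) + (-25) + (5) + (5) + (-30) = -61
Area = |Σ|/2 = 30.5.

30.5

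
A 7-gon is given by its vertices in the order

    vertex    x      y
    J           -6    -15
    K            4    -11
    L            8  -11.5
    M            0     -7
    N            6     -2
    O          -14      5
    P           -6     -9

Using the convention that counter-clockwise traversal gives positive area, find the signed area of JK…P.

Apply the surveyor's formula: 2A = Σ (x_i·y_{i+1} − x_{i+1}·y_i), indices taken mod 7.
Σ = (126) + (42) + (-56) + (42) + (2) + (156) + (36) = 348
Signed area = Σ/2 = 174 (positive ⇒ counter-clockwise traversal).

174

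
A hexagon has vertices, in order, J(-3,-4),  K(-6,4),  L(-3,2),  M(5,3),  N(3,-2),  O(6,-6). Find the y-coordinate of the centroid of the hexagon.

-59/61

Apply Gauss's area formula. First the cross-terms c_i = x_i·y_{i+1} − x_{i+1}·y_i:
  -36, 0, -19, -19, -6, -42  ⇒  2A = -122, A = -61.
Then Σ (y_i + y_{i+1})·c_i = 354, so ȳ = 354 / (6·(-61)) = -59/61.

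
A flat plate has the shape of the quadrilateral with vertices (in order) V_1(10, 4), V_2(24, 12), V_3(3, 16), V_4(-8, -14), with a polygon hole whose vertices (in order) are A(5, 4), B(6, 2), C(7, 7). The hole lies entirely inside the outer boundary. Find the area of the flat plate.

Outer boundary:
Cross-terms: 24, 348, 86, 108  ⇒  Σ = 566
Area = |Σ|/2 = 283.
Hole:
Cross-terms: -14, 28, -7  ⇒  Σ = 7
Area = |Σ|/2 = 3.5.
Net area = 283 − 3.5 = 279.5.

279.5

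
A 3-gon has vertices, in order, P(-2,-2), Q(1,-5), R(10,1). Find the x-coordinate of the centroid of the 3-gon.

3

Apply Gauss's area formula. First the cross-terms c_i = x_i·y_{i+1} − x_{i+1}·y_i:
  12, 51, -18  ⇒  2A = 45, A = 22.5.
Then Σ (x_i + x_{i+1})·c_i = 405, so x̄ = 405 / (6·22.5) = 3.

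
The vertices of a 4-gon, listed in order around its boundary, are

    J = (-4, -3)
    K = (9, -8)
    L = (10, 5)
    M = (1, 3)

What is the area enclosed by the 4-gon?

109

Cross-terms: 59, 125, 25, 9  ⇒  Σ = 218
Area = |Σ|/2 = 109.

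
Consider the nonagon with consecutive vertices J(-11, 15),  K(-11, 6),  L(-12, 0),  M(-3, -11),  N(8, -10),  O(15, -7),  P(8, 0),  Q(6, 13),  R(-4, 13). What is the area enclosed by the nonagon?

444

J→K: (-11)(6) − (-11)(15) = 99
K→L: (-11)(0) − (-12)(6) = 72
L→M: (-12)(-11) − (-3)(0) = 132
M→N: (-3)(-10) − (8)(-11) = 118
N→O: (8)(-7) − (15)(-10) = 94
O→P: (15)(0) − (8)(-7) = 56
P→Q: (8)(13) − (6)(0) = 104
Q→R: (6)(13) − (-4)(13) = 130
R→J: (-4)(15) − (-11)(13) = 83
Σ = 888
Area = |Σ|/2 = 444.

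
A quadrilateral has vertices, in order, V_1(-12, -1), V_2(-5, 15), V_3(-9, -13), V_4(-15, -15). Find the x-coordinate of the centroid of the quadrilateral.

-208/21

Apply the surveyor's formula. First the cross-terms c_i = x_i·y_{i+1} − x_{i+1}·y_i:
  -185, 200, -60, -165  ⇒  2A = -210, A = -105.
Then Σ (x_i + x_{i+1})·c_i = 6240, so x̄ = 6240 / (6·(-105)) = -208/21.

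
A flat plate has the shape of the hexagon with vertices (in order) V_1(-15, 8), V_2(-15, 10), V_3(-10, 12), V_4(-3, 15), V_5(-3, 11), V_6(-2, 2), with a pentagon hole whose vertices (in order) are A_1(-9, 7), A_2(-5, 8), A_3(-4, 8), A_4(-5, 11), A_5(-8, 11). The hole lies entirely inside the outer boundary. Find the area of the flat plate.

77.5

Outer boundary:
Σ = (-30) + (-80) + (-114) + (12) + (16) + (14) = -182
Area = |Σ|/2 = 91.
Hole:
Apply the shoelace (surveyor's) formula: 2A = Σ (x_i·y_{i+1} − x_{i+1}·y_i), indices taken mod 5.
Σ = (-37) + (-8) + (-4) + (33) + (43) = 27
Area = |Σ|/2 = 13.5.
Net area = 91 − 13.5 = 77.5.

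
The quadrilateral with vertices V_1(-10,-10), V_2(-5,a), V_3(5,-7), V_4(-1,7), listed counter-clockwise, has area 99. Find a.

-7

Write out the shoelace sum; only the two edges meeting at V_2 involve a:
2·Area = [((-10)·a − (-5)·(-10)) + ((-5)·(-7) − 5·a)] + 108
       = -15·a + 93 = 198
⇒ a = -7.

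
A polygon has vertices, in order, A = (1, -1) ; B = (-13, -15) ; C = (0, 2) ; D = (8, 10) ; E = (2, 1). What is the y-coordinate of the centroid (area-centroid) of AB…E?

-154/85

Apply the shoelace (surveyor's) formula. First the cross-terms c_i = x_i·y_{i+1} − x_{i+1}·y_i:
  -28, -26, -16, -12, -3  ⇒  2A = -85, A = -42.5.
Then Σ (y_i + y_{i+1})·c_i = 462, so ȳ = 462 / (6·(-42.5)) = -154/85.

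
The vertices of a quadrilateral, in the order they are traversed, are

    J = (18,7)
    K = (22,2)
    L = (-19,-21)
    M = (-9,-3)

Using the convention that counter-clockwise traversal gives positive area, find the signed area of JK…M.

-341.5

Σ = (-118) + (-424) + (-132) + (-9) = -683
Signed area = Σ/2 = -341.5 (negative ⇒ clockwise traversal).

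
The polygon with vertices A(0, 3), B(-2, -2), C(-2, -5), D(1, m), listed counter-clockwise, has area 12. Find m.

-2

Write out the shoelace sum; only the two edges meeting at D involve m:
2·Area = [((-2)·m − 1·(-5)) + (1·3 − 0·m)] + 12
       = -2·m + 20 = 24
⇒ m = -2.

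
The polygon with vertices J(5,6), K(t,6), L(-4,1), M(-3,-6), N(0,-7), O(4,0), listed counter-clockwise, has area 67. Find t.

4

The doubled signed area Σ (x_i y_{i+1} − x_{i+1} y_i) is linear in t.
With t=0 it equals 154; the coefficient of t is -5 (from the two edges through K).
So -5·t + 154 = 2·67 = 134 ⇒ t = 4.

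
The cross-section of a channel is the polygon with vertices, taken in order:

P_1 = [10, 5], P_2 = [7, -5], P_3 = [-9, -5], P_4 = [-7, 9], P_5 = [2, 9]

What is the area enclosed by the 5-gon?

P_1→P_2: (10)(-5) − (7)(5) = -85
P_2→P_3: (7)(-5) − (-9)(-5) = -80
P_3→P_4: (-9)(9) − (-7)(-5) = -116
P_4→P_5: (-7)(9) − (2)(9) = -81
P_5→P_1: (2)(5) − (10)(9) = -80
Σ = -442
Area = |Σ|/2 = 221.

221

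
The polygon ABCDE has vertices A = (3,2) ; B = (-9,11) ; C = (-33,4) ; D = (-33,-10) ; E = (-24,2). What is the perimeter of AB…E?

96

|AB| = √((-12)² + (9)²) = √225 = 15
|BC| = √((-24)² + (-7)²) = √625 = 25
|CD| = √((0)² + (-14)²) = √196 = 14
|DE| = √((9)² + (12)²) = √225 = 15
|EA| = √((27)² + (0)²) = √729 = 27
Perimeter = 15 + 25 + 14 + 15 + 27 = 96.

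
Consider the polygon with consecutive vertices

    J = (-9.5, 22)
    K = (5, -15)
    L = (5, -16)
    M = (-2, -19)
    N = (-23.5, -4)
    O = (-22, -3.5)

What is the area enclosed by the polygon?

Cross-terms: 32.5, -5, -127, -438.5, -5.75, -517.25  ⇒  Σ = -1061
Area = |Σ|/2 = 530.5.

530.5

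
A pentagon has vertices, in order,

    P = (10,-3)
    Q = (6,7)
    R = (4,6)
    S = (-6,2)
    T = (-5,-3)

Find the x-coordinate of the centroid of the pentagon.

Apply the surveyor's formula. First the cross-terms c_i = x_i·y_{i+1} − x_{i+1}·y_i:
  88, 8, 44, 28, 45  ⇒  2A = 213, A = 106.5.
Then Σ (x_i + x_{i+1})·c_i = 1317, so x̄ = 1317 / (6·106.5) = 439/213.

439/213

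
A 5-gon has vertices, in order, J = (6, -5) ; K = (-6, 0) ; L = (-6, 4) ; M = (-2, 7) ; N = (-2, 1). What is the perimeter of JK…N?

|JK| = √((-12)² + (5)²) = √169 = 13
|KL| = √((0)² + (4)²) = √16 = 4
|LM| = √((4)² + (3)²) = √25 = 5
|MN| = √((0)² + (-6)²) = √36 = 6
|NJ| = √((8)² + (-6)²) = √100 = 10
Perimeter = 13 + 4 + 5 + 6 + 10 = 38.

38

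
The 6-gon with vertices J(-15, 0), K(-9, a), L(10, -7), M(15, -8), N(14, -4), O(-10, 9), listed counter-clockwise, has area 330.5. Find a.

Write out the shoelace sum; only the two edges meeting at K involve a:
2·Area = [((-15)·a − (-9)·0) + ((-9)·(-7) − 10·a)] + 298
       = -25·a + 361 = 661
⇒ a = -12.

-12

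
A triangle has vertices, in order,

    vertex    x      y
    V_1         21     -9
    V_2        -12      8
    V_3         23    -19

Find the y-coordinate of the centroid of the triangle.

-20/3

Apply the surveyor's formula. First the cross-terms c_i = x_i·y_{i+1} − x_{i+1}·y_i:
  60, 44, 192  ⇒  2A = 296, A = 148.
Then Σ (y_i + y_{i+1})·c_i = -5920, so ȳ = -5920 / (6·148) = -20/3.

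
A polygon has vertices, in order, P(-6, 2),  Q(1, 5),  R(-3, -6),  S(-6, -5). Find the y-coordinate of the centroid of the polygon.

-62/129

Apply Gauss's area formula. First the cross-terms c_i = x_i·y_{i+1} − x_{i+1}·y_i:
  -32, 9, -21, -42  ⇒  2A = -86, A = -43.
Then Σ (y_i + y_{i+1})·c_i = 124, so ȳ = 124 / (6·(-43)) = -62/129.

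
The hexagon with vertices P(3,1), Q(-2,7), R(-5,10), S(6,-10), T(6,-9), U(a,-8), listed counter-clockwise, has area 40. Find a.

7

The doubled signed area Σ (x_i y_{i+1} − x_{i+1} y_i) is linear in a.
With a=0 it equals 10; the coefficient of a is 10 (from the two edges through U).
So 10·a + 10 = 2·40 = 80 ⇒ a = 7.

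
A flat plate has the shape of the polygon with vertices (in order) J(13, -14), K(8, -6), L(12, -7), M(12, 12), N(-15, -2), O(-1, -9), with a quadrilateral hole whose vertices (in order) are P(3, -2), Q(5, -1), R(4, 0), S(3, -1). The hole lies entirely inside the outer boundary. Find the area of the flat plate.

347

Outer boundary:
Apply Gauss's area formula: 2A = Σ (x_i·y_{i+1} − x_{i+1}·y_i), indices taken mod 6.
Σ = (34) + (16) + (228) + (156) + (133) + (131) = 698
Area = |Σ|/2 = 349.
Hole:
Apply the shoelace formula: 2A = Σ (x_i·y_{i+1} − x_{i+1}·y_i), indices taken mod 4.
Σ = (7) + (4) + (-4) + (-3) = 4
Area = |Σ|/2 = 2.
Net area = 349 − 2 = 347.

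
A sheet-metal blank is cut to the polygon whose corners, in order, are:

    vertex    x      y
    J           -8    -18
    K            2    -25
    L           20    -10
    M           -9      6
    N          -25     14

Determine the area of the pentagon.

666

Cross-terms: 236, 480, 30, 24, 562  ⇒  Σ = 1332
Area = |Σ|/2 = 666.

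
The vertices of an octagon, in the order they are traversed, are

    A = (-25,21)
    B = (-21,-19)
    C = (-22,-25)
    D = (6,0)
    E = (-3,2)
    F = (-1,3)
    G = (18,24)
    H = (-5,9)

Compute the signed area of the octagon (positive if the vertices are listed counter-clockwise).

751

Apply Gauss's area formula: 2A = Σ (x_i·y_{i+1} − x_{i+1}·y_i), indices taken mod 8.
Σ = (916) + (107) + (150) + (12) + (-7) + (-78) + (282) + (120) = 1502
Signed area = Σ/2 = 751 (positive ⇒ counter-clockwise traversal).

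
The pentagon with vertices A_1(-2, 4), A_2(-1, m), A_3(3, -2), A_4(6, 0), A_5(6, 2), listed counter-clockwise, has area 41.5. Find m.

-5

Write out the shoelace sum; only the two edges meeting at A_2 involve m:
2·Area = [((-2)·m − (-1)·4) + ((-1)·(-2) − 3·m)] + 52
       = -5·m + 58 = 83
⇒ m = -5.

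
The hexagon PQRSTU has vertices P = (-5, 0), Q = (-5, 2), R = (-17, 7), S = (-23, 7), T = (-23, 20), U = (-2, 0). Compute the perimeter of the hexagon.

|PQ| = √((0)² + (2)²) = √4 = 2
|QR| = √((-12)² + (5)²) = √169 = 13
|RS| = √((-6)² + (0)²) = √36 = 6
|ST| = √((0)² + (13)²) = √169 = 13
|TU| = √((21)² + (-20)²) = √841 = 29
|UP| = √((-3)² + (0)²) = √9 = 3
Perimeter = 2 + 13 + 6 + 13 + 29 + 3 = 66.

66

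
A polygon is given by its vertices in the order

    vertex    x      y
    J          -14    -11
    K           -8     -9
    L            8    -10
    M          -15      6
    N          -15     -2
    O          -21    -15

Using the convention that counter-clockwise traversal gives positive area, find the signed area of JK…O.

Apply the surveyor's formula: 2A = Σ (x_i·y_{i+1} − x_{i+1}·y_i), indices taken mod 6.
Cross-terms: 38, 152, -102, 120, 183, 21  ⇒  Σ = 412
Signed area = Σ/2 = 206 (positive ⇒ counter-clockwise traversal).

206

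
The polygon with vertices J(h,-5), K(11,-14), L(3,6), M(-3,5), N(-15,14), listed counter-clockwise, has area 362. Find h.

-15

The doubled signed area Σ (x_i y_{i+1} − x_{i+1} y_i) is linear in h.
With h=0 it equals 304; the coefficient of h is -28 (from the two edges through J).
So -28·h + 304 = 2·362 = 724 ⇒ h = -15.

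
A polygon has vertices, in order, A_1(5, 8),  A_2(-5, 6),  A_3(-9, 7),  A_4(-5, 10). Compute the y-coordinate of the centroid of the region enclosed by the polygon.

166/21

Apply the shoelace (surveyor's) formula. First the cross-terms c_i = x_i·y_{i+1} − x_{i+1}·y_i:
  70, 19, -55, -90  ⇒  2A = -56, A = -28.
Then Σ (y_i + y_{i+1})·c_i = -1328, so ȳ = -1328 / (6·(-28)) = 166/21.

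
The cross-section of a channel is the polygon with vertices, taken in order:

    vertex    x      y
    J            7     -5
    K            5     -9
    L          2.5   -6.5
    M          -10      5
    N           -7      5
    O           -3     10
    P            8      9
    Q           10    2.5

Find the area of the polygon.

Apply Gauss's area formula: 2A = Σ (x_i·y_{i+1} − x_{i+1}·y_i), indices taken mod 8.
Σ = (-38) + (-10) + (-52.5) + (-15) + (-55) + (-107) + (-70) + (-67.5) = -415
Area = |Σ|/2 = 207.5.

207.5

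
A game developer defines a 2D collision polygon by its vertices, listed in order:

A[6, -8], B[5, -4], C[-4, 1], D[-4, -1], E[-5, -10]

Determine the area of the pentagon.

Apply the surveyor's formula: 2A = Σ (x_i·y_{i+1} − x_{i+1}·y_i), indices taken mod 5.
Σ = (16) + (-11) + (8) + (35) + (100) = 148
Area = |Σ|/2 = 74.

74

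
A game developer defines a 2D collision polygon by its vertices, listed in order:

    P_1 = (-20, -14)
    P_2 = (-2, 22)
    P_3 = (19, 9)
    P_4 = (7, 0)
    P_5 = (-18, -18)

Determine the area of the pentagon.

P_1→P_2: (-20)(22) − (-2)(-14) = -468
P_2→P_3: (-2)(9) − (19)(22) = -436
P_3→P_4: (19)(0) − (7)(9) = -63
P_4→P_5: (7)(-18) − (-18)(0) = -126
P_5→P_1: (-18)(-14) − (-20)(-18) = -108
Σ = -1201
Area = |Σ|/2 = 600.5.

600.5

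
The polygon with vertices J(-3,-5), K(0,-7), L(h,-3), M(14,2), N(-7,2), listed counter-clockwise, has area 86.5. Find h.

The doubled signed area Σ (x_i y_{i+1} − x_{i+1} y_i) is linear in h.
With h=0 it equals 146; the coefficient of h is 9 (from the two edges through L).
So 9·h + 146 = 2·86.5 = 173 ⇒ h = 3.

3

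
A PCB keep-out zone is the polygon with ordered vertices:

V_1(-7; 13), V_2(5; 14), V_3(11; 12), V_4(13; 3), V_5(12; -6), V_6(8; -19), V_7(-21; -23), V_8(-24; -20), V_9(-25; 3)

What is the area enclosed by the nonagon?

1132.5

Apply Gauss's area formula: 2A = Σ (x_i·y_{i+1} − x_{i+1}·y_i), indices taken mod 9.
Σ = (-163) + (-94) + (-123) + (-114) + (-180) + (-583) + (-132) + (-572) + (-304) = -2265
Area = |Σ|/2 = 1132.5.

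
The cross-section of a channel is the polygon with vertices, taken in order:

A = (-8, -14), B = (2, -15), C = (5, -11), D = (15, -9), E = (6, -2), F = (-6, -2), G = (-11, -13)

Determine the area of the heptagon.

213.5

Apply Gauss's area formula: 2A = Σ (x_i·y_{i+1} − x_{i+1}·y_i), indices taken mod 7.
A→B: (-8)(-15) − (2)(-14) = 148
B→C: (2)(-11) − (5)(-15) = 53
C→D: (5)(-9) − (15)(-11) = 120
D→E: (15)(-2) − (6)(-9) = 24
E→F: (6)(-2) − (-6)(-2) = -24
F→G: (-6)(-13) − (-11)(-2) = 56
G→A: (-11)(-14) − (-8)(-13) = 50
Σ = 427
Area = |Σ|/2 = 213.5.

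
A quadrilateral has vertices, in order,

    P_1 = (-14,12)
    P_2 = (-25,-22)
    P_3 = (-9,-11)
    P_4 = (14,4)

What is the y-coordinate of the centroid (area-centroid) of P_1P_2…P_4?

-451/237

Apply the shoelace formula. First the cross-terms c_i = x_i·y_{i+1} − x_{i+1}·y_i:
  608, 77, 118, 224  ⇒  2A = 1027, A = 513.5.
Then Σ (y_i + y_{i+1})·c_i = -5863, so ȳ = -5863 / (6·513.5) = -451/237.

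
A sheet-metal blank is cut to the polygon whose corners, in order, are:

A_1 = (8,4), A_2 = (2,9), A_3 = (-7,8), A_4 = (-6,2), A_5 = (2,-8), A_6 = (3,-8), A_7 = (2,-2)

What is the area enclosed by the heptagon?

131.5

Apply the surveyor's formula: 2A = Σ (x_i·y_{i+1} − x_{i+1}·y_i), indices taken mod 7.
Cross-terms: 64, 79, 34, 44, 8, 10, 24  ⇒  Σ = 263
Area = |Σ|/2 = 131.5.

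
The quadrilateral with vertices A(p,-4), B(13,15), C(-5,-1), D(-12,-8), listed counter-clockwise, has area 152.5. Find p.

5

The doubled signed area Σ (x_i y_{i+1} − x_{i+1} y_i) is linear in p.
With p=0 it equals 190; the coefficient of p is 23 (from the two edges through A).
So 23·p + 190 = 2·152.5 = 305 ⇒ p = 5.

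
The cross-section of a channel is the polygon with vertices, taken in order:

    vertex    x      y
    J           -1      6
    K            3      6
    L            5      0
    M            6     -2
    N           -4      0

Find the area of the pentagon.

Σ = (-24) + (-30) + (-10) + (-8) + (-24) = -96
Area = |Σ|/2 = 48.

48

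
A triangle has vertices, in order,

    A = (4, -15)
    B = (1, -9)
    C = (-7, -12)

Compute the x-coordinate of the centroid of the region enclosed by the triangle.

Apply the shoelace formula. First the cross-terms c_i = x_i·y_{i+1} − x_{i+1}·y_i:
  -21, -75, 153  ⇒  2A = 57, A = 28.5.
Then Σ (x_i + x_{i+1})·c_i = -114, so x̄ = -114 / (6·28.5) = -2/3.

-2/3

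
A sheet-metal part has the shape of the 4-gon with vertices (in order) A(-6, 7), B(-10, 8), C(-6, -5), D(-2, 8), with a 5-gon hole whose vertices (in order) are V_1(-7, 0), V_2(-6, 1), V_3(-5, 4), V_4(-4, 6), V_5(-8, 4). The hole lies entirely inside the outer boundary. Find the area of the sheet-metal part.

Outer boundary:
Apply the surveyor's formula: 2A = Σ (x_i·y_{i+1} − x_{i+1}·y_i), indices taken mod 4.
Cross-terms: 22, 98, -58, 34  ⇒  Σ = 96
Area = |Σ|/2 = 48.
Hole:
Apply Gauss's area formula: 2A = Σ (x_i·y_{i+1} − x_{i+1}·y_i), indices taken mod 5.
Cross-terms: -7, -19, -14, 32, 28  ⇒  Σ = 20
Area = |Σ|/2 = 10.
Net area = 48 − 10 = 38.

38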